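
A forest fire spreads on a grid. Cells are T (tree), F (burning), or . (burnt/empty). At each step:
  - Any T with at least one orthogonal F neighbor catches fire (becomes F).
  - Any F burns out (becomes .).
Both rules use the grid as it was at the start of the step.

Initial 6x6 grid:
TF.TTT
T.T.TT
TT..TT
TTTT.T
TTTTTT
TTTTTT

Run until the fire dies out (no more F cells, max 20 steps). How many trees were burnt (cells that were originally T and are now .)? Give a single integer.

Step 1: +1 fires, +1 burnt (F count now 1)
Step 2: +1 fires, +1 burnt (F count now 1)
Step 3: +1 fires, +1 burnt (F count now 1)
Step 4: +2 fires, +1 burnt (F count now 2)
Step 5: +2 fires, +2 burnt (F count now 2)
Step 6: +3 fires, +2 burnt (F count now 3)
Step 7: +3 fires, +3 burnt (F count now 3)
Step 8: +2 fires, +3 burnt (F count now 2)
Step 9: +2 fires, +2 burnt (F count now 2)
Step 10: +2 fires, +2 burnt (F count now 2)
Step 11: +2 fires, +2 burnt (F count now 2)
Step 12: +1 fires, +2 burnt (F count now 1)
Step 13: +2 fires, +1 burnt (F count now 2)
Step 14: +2 fires, +2 burnt (F count now 2)
Step 15: +1 fires, +2 burnt (F count now 1)
Step 16: +1 fires, +1 burnt (F count now 1)
Step 17: +0 fires, +1 burnt (F count now 0)
Fire out after step 17
Initially T: 29, now '.': 35
Total burnt (originally-T cells now '.'): 28

Answer: 28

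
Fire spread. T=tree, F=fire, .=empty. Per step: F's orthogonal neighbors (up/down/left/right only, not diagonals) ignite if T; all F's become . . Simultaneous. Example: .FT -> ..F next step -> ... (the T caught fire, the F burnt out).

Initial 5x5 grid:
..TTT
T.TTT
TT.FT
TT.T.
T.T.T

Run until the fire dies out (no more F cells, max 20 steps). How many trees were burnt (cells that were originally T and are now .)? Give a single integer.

Step 1: +3 fires, +1 burnt (F count now 3)
Step 2: +3 fires, +3 burnt (F count now 3)
Step 3: +2 fires, +3 burnt (F count now 2)
Step 4: +0 fires, +2 burnt (F count now 0)
Fire out after step 4
Initially T: 16, now '.': 17
Total burnt (originally-T cells now '.'): 8

Answer: 8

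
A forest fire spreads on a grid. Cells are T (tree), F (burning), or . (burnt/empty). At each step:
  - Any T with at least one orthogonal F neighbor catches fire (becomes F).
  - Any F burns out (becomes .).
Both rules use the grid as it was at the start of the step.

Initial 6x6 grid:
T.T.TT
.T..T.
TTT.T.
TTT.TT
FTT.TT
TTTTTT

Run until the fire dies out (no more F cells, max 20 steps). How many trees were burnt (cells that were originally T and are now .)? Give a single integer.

Answer: 23

Derivation:
Step 1: +3 fires, +1 burnt (F count now 3)
Step 2: +4 fires, +3 burnt (F count now 4)
Step 3: +3 fires, +4 burnt (F count now 3)
Step 4: +3 fires, +3 burnt (F count now 3)
Step 5: +1 fires, +3 burnt (F count now 1)
Step 6: +2 fires, +1 burnt (F count now 2)
Step 7: +2 fires, +2 burnt (F count now 2)
Step 8: +2 fires, +2 burnt (F count now 2)
Step 9: +1 fires, +2 burnt (F count now 1)
Step 10: +1 fires, +1 burnt (F count now 1)
Step 11: +1 fires, +1 burnt (F count now 1)
Step 12: +0 fires, +1 burnt (F count now 0)
Fire out after step 12
Initially T: 25, now '.': 34
Total burnt (originally-T cells now '.'): 23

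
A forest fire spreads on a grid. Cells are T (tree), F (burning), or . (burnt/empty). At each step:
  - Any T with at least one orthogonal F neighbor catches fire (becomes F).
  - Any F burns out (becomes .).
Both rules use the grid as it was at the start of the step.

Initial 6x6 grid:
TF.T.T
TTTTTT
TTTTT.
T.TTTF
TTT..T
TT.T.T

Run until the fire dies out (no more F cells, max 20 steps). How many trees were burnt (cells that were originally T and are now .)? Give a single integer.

Step 1: +4 fires, +2 burnt (F count now 4)
Step 2: +6 fires, +4 burnt (F count now 6)
Step 3: +6 fires, +6 burnt (F count now 6)
Step 4: +4 fires, +6 burnt (F count now 4)
Step 5: +3 fires, +4 burnt (F count now 3)
Step 6: +2 fires, +3 burnt (F count now 2)
Step 7: +0 fires, +2 burnt (F count now 0)
Fire out after step 7
Initially T: 26, now '.': 35
Total burnt (originally-T cells now '.'): 25

Answer: 25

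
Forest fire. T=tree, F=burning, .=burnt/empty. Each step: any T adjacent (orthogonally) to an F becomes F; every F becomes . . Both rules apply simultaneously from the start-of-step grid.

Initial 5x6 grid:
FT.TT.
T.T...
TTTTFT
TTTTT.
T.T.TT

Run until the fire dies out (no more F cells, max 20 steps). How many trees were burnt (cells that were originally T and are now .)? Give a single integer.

Step 1: +5 fires, +2 burnt (F count now 5)
Step 2: +4 fires, +5 burnt (F count now 4)
Step 3: +5 fires, +4 burnt (F count now 5)
Step 4: +3 fires, +5 burnt (F count now 3)
Step 5: +0 fires, +3 burnt (F count now 0)
Fire out after step 5
Initially T: 19, now '.': 28
Total burnt (originally-T cells now '.'): 17

Answer: 17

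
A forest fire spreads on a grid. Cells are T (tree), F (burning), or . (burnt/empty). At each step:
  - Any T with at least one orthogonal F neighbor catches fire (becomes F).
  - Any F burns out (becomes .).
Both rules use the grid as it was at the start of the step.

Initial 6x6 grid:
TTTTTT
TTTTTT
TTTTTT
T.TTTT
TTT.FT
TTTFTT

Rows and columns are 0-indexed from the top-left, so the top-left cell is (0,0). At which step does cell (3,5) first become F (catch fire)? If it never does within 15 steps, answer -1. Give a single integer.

Step 1: cell (3,5)='T' (+4 fires, +2 burnt)
Step 2: cell (3,5)='F' (+6 fires, +4 burnt)
  -> target ignites at step 2
Step 3: cell (3,5)='.' (+6 fires, +6 burnt)
Step 4: cell (3,5)='.' (+5 fires, +6 burnt)
Step 5: cell (3,5)='.' (+5 fires, +5 burnt)
Step 6: cell (3,5)='.' (+3 fires, +5 burnt)
Step 7: cell (3,5)='.' (+2 fires, +3 burnt)
Step 8: cell (3,5)='.' (+1 fires, +2 burnt)
Step 9: cell (3,5)='.' (+0 fires, +1 burnt)
  fire out at step 9

2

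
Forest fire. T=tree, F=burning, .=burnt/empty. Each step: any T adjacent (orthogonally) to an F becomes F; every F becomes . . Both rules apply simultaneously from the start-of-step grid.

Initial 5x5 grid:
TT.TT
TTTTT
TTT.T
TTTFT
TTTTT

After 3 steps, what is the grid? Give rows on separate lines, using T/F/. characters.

Step 1: 3 trees catch fire, 1 burn out
  TT.TT
  TTTTT
  TTT.T
  TTF.F
  TTTFT
Step 2: 5 trees catch fire, 3 burn out
  TT.TT
  TTTTT
  TTF.F
  TF...
  TTF.F
Step 3: 5 trees catch fire, 5 burn out
  TT.TT
  TTFTF
  TF...
  F....
  TF...

TT.TT
TTFTF
TF...
F....
TF...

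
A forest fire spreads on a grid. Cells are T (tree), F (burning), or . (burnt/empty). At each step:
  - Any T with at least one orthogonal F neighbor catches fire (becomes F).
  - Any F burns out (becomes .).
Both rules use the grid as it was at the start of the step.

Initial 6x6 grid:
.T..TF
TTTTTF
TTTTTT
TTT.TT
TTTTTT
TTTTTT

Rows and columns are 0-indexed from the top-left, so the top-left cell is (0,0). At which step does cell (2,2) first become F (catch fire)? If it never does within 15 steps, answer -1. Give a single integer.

Step 1: cell (2,2)='T' (+3 fires, +2 burnt)
Step 2: cell (2,2)='T' (+3 fires, +3 burnt)
Step 3: cell (2,2)='T' (+4 fires, +3 burnt)
Step 4: cell (2,2)='F' (+4 fires, +4 burnt)
  -> target ignites at step 4
Step 5: cell (2,2)='.' (+6 fires, +4 burnt)
Step 6: cell (2,2)='.' (+4 fires, +6 burnt)
Step 7: cell (2,2)='.' (+3 fires, +4 burnt)
Step 8: cell (2,2)='.' (+2 fires, +3 burnt)
Step 9: cell (2,2)='.' (+1 fires, +2 burnt)
Step 10: cell (2,2)='.' (+0 fires, +1 burnt)
  fire out at step 10

4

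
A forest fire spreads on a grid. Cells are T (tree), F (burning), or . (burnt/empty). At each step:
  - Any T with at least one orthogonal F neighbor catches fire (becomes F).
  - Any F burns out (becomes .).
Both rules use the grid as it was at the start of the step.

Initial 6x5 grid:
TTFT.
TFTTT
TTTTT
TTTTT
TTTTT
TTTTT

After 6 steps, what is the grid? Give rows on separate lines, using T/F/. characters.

Step 1: 5 trees catch fire, 2 burn out
  TF.F.
  F.FTT
  TFTTT
  TTTTT
  TTTTT
  TTTTT
Step 2: 5 trees catch fire, 5 burn out
  F....
  ...FT
  F.FTT
  TFTTT
  TTTTT
  TTTTT
Step 3: 5 trees catch fire, 5 burn out
  .....
  ....F
  ...FT
  F.FTT
  TFTTT
  TTTTT
Step 4: 5 trees catch fire, 5 burn out
  .....
  .....
  ....F
  ...FT
  F.FTT
  TFTTT
Step 5: 4 trees catch fire, 5 burn out
  .....
  .....
  .....
  ....F
  ...FT
  F.FTT
Step 6: 2 trees catch fire, 4 burn out
  .....
  .....
  .....
  .....
  ....F
  ...FT

.....
.....
.....
.....
....F
...FT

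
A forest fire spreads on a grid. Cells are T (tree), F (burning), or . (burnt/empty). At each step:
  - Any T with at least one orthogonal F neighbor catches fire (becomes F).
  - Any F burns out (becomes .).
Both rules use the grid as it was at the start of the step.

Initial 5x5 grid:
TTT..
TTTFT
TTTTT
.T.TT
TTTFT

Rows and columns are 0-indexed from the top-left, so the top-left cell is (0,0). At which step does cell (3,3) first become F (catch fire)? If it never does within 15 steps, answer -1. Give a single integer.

Step 1: cell (3,3)='F' (+6 fires, +2 burnt)
  -> target ignites at step 1
Step 2: cell (3,3)='.' (+6 fires, +6 burnt)
Step 3: cell (3,3)='.' (+5 fires, +6 burnt)
Step 4: cell (3,3)='.' (+2 fires, +5 burnt)
Step 5: cell (3,3)='.' (+0 fires, +2 burnt)
  fire out at step 5

1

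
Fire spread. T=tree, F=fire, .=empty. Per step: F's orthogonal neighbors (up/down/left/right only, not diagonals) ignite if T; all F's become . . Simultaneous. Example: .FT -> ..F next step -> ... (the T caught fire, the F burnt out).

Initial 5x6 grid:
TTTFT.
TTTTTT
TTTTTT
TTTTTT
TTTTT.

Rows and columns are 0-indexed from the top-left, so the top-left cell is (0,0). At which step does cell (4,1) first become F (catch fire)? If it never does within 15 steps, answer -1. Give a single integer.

Step 1: cell (4,1)='T' (+3 fires, +1 burnt)
Step 2: cell (4,1)='T' (+4 fires, +3 burnt)
Step 3: cell (4,1)='T' (+6 fires, +4 burnt)
Step 4: cell (4,1)='T' (+6 fires, +6 burnt)
Step 5: cell (4,1)='T' (+5 fires, +6 burnt)
Step 6: cell (4,1)='F' (+2 fires, +5 burnt)
  -> target ignites at step 6
Step 7: cell (4,1)='.' (+1 fires, +2 burnt)
Step 8: cell (4,1)='.' (+0 fires, +1 burnt)
  fire out at step 8

6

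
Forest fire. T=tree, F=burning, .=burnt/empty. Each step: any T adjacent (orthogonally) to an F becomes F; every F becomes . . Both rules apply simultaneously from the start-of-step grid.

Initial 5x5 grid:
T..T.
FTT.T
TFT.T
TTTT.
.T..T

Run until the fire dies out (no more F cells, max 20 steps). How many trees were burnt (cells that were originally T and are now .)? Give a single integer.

Step 1: +5 fires, +2 burnt (F count now 5)
Step 2: +4 fires, +5 burnt (F count now 4)
Step 3: +1 fires, +4 burnt (F count now 1)
Step 4: +0 fires, +1 burnt (F count now 0)
Fire out after step 4
Initially T: 14, now '.': 21
Total burnt (originally-T cells now '.'): 10

Answer: 10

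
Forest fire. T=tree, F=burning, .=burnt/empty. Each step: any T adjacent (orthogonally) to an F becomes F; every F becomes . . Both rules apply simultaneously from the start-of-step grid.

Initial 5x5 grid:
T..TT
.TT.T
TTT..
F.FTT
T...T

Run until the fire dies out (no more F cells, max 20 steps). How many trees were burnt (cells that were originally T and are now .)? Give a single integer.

Step 1: +4 fires, +2 burnt (F count now 4)
Step 2: +3 fires, +4 burnt (F count now 3)
Step 3: +2 fires, +3 burnt (F count now 2)
Step 4: +0 fires, +2 burnt (F count now 0)
Fire out after step 4
Initially T: 13, now '.': 21
Total burnt (originally-T cells now '.'): 9

Answer: 9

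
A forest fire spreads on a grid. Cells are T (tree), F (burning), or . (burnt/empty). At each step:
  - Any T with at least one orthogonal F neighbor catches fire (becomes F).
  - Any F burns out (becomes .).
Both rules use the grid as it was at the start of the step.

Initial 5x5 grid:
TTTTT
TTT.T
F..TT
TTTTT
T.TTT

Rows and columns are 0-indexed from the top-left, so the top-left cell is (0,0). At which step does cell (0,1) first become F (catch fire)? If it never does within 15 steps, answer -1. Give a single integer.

Step 1: cell (0,1)='T' (+2 fires, +1 burnt)
Step 2: cell (0,1)='T' (+4 fires, +2 burnt)
Step 3: cell (0,1)='F' (+3 fires, +4 burnt)
  -> target ignites at step 3
Step 4: cell (0,1)='.' (+3 fires, +3 burnt)
Step 5: cell (0,1)='.' (+4 fires, +3 burnt)
Step 6: cell (0,1)='.' (+3 fires, +4 burnt)
Step 7: cell (0,1)='.' (+1 fires, +3 burnt)
Step 8: cell (0,1)='.' (+0 fires, +1 burnt)
  fire out at step 8

3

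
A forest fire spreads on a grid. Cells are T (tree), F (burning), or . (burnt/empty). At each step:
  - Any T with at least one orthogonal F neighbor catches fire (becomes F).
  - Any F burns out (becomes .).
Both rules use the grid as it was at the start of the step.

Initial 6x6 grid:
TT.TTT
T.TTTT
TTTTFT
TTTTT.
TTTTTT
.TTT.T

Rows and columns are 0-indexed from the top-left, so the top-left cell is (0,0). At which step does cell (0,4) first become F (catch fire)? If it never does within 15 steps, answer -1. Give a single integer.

Step 1: cell (0,4)='T' (+4 fires, +1 burnt)
Step 2: cell (0,4)='F' (+6 fires, +4 burnt)
  -> target ignites at step 2
Step 3: cell (0,4)='.' (+7 fires, +6 burnt)
Step 4: cell (0,4)='.' (+5 fires, +7 burnt)
Step 5: cell (0,4)='.' (+4 fires, +5 burnt)
Step 6: cell (0,4)='.' (+3 fires, +4 burnt)
Step 7: cell (0,4)='.' (+1 fires, +3 burnt)
Step 8: cell (0,4)='.' (+0 fires, +1 burnt)
  fire out at step 8

2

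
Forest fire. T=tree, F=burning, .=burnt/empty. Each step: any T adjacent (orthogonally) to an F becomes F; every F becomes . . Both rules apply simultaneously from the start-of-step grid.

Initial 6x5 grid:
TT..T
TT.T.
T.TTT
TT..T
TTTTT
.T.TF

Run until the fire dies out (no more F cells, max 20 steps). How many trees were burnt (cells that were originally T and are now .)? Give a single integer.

Step 1: +2 fires, +1 burnt (F count now 2)
Step 2: +2 fires, +2 burnt (F count now 2)
Step 3: +2 fires, +2 burnt (F count now 2)
Step 4: +2 fires, +2 burnt (F count now 2)
Step 5: +5 fires, +2 burnt (F count now 5)
Step 6: +1 fires, +5 burnt (F count now 1)
Step 7: +1 fires, +1 burnt (F count now 1)
Step 8: +1 fires, +1 burnt (F count now 1)
Step 9: +2 fires, +1 burnt (F count now 2)
Step 10: +1 fires, +2 burnt (F count now 1)
Step 11: +0 fires, +1 burnt (F count now 0)
Fire out after step 11
Initially T: 20, now '.': 29
Total burnt (originally-T cells now '.'): 19

Answer: 19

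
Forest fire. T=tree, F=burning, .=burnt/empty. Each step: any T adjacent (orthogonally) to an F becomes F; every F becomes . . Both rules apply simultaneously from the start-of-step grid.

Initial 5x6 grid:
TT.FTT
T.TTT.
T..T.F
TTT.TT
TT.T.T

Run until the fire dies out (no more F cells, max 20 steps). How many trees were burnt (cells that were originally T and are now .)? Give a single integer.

Answer: 9

Derivation:
Step 1: +3 fires, +2 burnt (F count now 3)
Step 2: +6 fires, +3 burnt (F count now 6)
Step 3: +0 fires, +6 burnt (F count now 0)
Fire out after step 3
Initially T: 19, now '.': 20
Total burnt (originally-T cells now '.'): 9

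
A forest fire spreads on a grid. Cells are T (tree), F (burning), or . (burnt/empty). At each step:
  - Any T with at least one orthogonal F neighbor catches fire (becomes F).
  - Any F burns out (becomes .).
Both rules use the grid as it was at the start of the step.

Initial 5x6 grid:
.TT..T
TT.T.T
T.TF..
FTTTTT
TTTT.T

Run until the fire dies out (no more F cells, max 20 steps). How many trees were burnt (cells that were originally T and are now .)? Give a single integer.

Answer: 17

Derivation:
Step 1: +6 fires, +2 burnt (F count now 6)
Step 2: +5 fires, +6 burnt (F count now 5)
Step 3: +3 fires, +5 burnt (F count now 3)
Step 4: +2 fires, +3 burnt (F count now 2)
Step 5: +1 fires, +2 burnt (F count now 1)
Step 6: +0 fires, +1 burnt (F count now 0)
Fire out after step 6
Initially T: 19, now '.': 28
Total burnt (originally-T cells now '.'): 17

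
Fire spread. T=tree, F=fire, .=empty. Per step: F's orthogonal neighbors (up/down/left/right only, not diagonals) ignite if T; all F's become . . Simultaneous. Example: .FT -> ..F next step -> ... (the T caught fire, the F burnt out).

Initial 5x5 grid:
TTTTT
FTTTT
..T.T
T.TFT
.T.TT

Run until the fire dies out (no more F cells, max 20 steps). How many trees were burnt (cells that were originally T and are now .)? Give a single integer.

Answer: 15

Derivation:
Step 1: +5 fires, +2 burnt (F count now 5)
Step 2: +5 fires, +5 burnt (F count now 5)
Step 3: +3 fires, +5 burnt (F count now 3)
Step 4: +2 fires, +3 burnt (F count now 2)
Step 5: +0 fires, +2 burnt (F count now 0)
Fire out after step 5
Initially T: 17, now '.': 23
Total burnt (originally-T cells now '.'): 15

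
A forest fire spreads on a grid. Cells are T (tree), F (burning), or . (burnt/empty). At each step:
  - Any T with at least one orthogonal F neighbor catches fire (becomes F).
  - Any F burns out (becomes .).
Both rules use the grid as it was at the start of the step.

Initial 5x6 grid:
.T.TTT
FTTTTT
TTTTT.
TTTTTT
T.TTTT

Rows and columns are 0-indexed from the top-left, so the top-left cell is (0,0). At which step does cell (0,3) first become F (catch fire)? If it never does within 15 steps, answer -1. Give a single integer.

Step 1: cell (0,3)='T' (+2 fires, +1 burnt)
Step 2: cell (0,3)='T' (+4 fires, +2 burnt)
Step 3: cell (0,3)='T' (+4 fires, +4 burnt)
Step 4: cell (0,3)='F' (+4 fires, +4 burnt)
  -> target ignites at step 4
Step 5: cell (0,3)='.' (+5 fires, +4 burnt)
Step 6: cell (0,3)='.' (+3 fires, +5 burnt)
Step 7: cell (0,3)='.' (+2 fires, +3 burnt)
Step 8: cell (0,3)='.' (+1 fires, +2 burnt)
Step 9: cell (0,3)='.' (+0 fires, +1 burnt)
  fire out at step 9

4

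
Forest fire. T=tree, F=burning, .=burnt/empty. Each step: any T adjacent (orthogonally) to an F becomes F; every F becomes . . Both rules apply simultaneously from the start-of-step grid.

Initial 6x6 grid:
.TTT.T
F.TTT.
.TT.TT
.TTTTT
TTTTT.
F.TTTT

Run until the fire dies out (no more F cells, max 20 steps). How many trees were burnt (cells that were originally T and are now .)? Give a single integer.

Answer: 24

Derivation:
Step 1: +1 fires, +2 burnt (F count now 1)
Step 2: +1 fires, +1 burnt (F count now 1)
Step 3: +2 fires, +1 burnt (F count now 2)
Step 4: +4 fires, +2 burnt (F count now 4)
Step 5: +4 fires, +4 burnt (F count now 4)
Step 6: +3 fires, +4 burnt (F count now 3)
Step 7: +5 fires, +3 burnt (F count now 5)
Step 8: +4 fires, +5 burnt (F count now 4)
Step 9: +0 fires, +4 burnt (F count now 0)
Fire out after step 9
Initially T: 25, now '.': 35
Total burnt (originally-T cells now '.'): 24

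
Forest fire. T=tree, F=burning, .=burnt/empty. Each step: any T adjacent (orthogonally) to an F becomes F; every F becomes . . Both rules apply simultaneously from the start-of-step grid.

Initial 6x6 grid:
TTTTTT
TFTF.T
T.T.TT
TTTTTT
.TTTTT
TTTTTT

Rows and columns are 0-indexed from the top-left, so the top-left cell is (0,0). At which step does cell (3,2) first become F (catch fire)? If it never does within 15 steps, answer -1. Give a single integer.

Step 1: cell (3,2)='T' (+4 fires, +2 burnt)
Step 2: cell (3,2)='T' (+5 fires, +4 burnt)
Step 3: cell (3,2)='F' (+3 fires, +5 burnt)
  -> target ignites at step 3
Step 4: cell (3,2)='.' (+4 fires, +3 burnt)
Step 5: cell (3,2)='.' (+5 fires, +4 burnt)
Step 6: cell (3,2)='.' (+5 fires, +5 burnt)
Step 7: cell (3,2)='.' (+3 fires, +5 burnt)
Step 8: cell (3,2)='.' (+1 fires, +3 burnt)
Step 9: cell (3,2)='.' (+0 fires, +1 burnt)
  fire out at step 9

3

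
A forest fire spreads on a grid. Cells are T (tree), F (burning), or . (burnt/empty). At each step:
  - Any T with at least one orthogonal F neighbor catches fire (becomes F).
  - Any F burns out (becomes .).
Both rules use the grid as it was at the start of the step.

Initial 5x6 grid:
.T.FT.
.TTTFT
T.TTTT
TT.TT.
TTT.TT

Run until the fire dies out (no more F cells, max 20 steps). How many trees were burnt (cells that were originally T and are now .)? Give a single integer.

Step 1: +4 fires, +2 burnt (F count now 4)
Step 2: +4 fires, +4 burnt (F count now 4)
Step 3: +4 fires, +4 burnt (F count now 4)
Step 4: +2 fires, +4 burnt (F count now 2)
Step 5: +0 fires, +2 burnt (F count now 0)
Fire out after step 5
Initially T: 20, now '.': 24
Total burnt (originally-T cells now '.'): 14

Answer: 14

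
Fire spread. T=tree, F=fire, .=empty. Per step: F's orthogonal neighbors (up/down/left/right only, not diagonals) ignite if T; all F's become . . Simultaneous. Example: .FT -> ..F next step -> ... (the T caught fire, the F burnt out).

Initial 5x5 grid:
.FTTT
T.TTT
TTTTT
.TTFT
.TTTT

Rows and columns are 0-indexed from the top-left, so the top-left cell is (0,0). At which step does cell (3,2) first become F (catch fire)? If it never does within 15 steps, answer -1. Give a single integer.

Step 1: cell (3,2)='F' (+5 fires, +2 burnt)
  -> target ignites at step 1
Step 2: cell (3,2)='.' (+8 fires, +5 burnt)
Step 3: cell (3,2)='.' (+4 fires, +8 burnt)
Step 4: cell (3,2)='.' (+1 fires, +4 burnt)
Step 5: cell (3,2)='.' (+1 fires, +1 burnt)
Step 6: cell (3,2)='.' (+0 fires, +1 burnt)
  fire out at step 6

1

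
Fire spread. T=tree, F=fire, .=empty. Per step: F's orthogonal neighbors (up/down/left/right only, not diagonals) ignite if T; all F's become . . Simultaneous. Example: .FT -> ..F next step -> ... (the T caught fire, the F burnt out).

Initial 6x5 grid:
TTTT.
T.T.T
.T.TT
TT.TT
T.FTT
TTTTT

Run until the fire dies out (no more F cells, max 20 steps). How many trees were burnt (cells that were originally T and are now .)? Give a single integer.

Step 1: +2 fires, +1 burnt (F count now 2)
Step 2: +4 fires, +2 burnt (F count now 4)
Step 3: +4 fires, +4 burnt (F count now 4)
Step 4: +2 fires, +4 burnt (F count now 2)
Step 5: +2 fires, +2 burnt (F count now 2)
Step 6: +1 fires, +2 burnt (F count now 1)
Step 7: +1 fires, +1 burnt (F count now 1)
Step 8: +0 fires, +1 burnt (F count now 0)
Fire out after step 8
Initially T: 22, now '.': 24
Total burnt (originally-T cells now '.'): 16

Answer: 16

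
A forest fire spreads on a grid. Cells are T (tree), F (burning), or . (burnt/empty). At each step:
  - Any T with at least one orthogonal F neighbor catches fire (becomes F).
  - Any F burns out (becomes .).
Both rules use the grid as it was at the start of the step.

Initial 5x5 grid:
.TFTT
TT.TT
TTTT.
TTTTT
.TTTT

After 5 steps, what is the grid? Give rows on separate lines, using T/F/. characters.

Step 1: 2 trees catch fire, 1 burn out
  .F.FT
  TT.TT
  TTTT.
  TTTTT
  .TTTT
Step 2: 3 trees catch fire, 2 burn out
  ....F
  TF.FT
  TTTT.
  TTTTT
  .TTTT
Step 3: 4 trees catch fire, 3 burn out
  .....
  F...F
  TFTF.
  TTTTT
  .TTTT
Step 4: 4 trees catch fire, 4 burn out
  .....
  .....
  F.F..
  TFTFT
  .TTTT
Step 5: 5 trees catch fire, 4 burn out
  .....
  .....
  .....
  F.F.F
  .FTFT

.....
.....
.....
F.F.F
.FTFT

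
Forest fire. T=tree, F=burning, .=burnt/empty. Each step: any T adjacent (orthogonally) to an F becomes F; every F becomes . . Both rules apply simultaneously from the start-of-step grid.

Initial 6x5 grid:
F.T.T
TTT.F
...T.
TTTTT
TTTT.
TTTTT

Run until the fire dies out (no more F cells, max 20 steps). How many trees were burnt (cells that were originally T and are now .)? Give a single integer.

Answer: 5

Derivation:
Step 1: +2 fires, +2 burnt (F count now 2)
Step 2: +1 fires, +2 burnt (F count now 1)
Step 3: +1 fires, +1 burnt (F count now 1)
Step 4: +1 fires, +1 burnt (F count now 1)
Step 5: +0 fires, +1 burnt (F count now 0)
Fire out after step 5
Initially T: 20, now '.': 15
Total burnt (originally-T cells now '.'): 5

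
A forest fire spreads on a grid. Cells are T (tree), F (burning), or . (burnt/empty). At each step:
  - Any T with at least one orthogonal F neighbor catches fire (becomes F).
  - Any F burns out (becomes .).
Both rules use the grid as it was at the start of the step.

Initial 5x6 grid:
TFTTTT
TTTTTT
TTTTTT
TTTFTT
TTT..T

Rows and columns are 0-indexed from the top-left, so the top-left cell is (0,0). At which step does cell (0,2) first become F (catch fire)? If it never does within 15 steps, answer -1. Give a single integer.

Step 1: cell (0,2)='F' (+6 fires, +2 burnt)
  -> target ignites at step 1
Step 2: cell (0,2)='.' (+10 fires, +6 burnt)
Step 3: cell (0,2)='.' (+7 fires, +10 burnt)
Step 4: cell (0,2)='.' (+3 fires, +7 burnt)
Step 5: cell (0,2)='.' (+0 fires, +3 burnt)
  fire out at step 5

1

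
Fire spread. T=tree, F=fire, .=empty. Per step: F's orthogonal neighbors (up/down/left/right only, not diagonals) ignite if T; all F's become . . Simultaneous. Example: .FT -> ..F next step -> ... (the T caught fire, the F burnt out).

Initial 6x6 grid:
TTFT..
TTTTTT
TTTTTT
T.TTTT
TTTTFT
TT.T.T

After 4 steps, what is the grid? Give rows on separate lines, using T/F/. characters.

Step 1: 6 trees catch fire, 2 burn out
  TF.F..
  TTFTTT
  TTTTTT
  T.TTFT
  TTTF.F
  TT.T.T
Step 2: 10 trees catch fire, 6 burn out
  F.....
  TF.FTT
  TTFTFT
  T.TF.F
  TTF...
  TT.F.F
Step 3: 7 trees catch fire, 10 burn out
  ......
  F...FT
  TF.F.F
  T.F...
  TF....
  TT....
Step 4: 4 trees catch fire, 7 burn out
  ......
  .....F
  F.....
  T.....
  F.....
  TF....

......
.....F
F.....
T.....
F.....
TF....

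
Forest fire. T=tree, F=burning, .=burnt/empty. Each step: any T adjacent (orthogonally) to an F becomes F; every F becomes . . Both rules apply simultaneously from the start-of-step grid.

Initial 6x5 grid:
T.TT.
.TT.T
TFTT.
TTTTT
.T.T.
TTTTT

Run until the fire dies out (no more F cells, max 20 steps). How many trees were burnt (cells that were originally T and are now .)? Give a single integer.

Step 1: +4 fires, +1 burnt (F count now 4)
Step 2: +5 fires, +4 burnt (F count now 5)
Step 3: +3 fires, +5 burnt (F count now 3)
Step 4: +5 fires, +3 burnt (F count now 5)
Step 5: +1 fires, +5 burnt (F count now 1)
Step 6: +1 fires, +1 burnt (F count now 1)
Step 7: +0 fires, +1 burnt (F count now 0)
Fire out after step 7
Initially T: 21, now '.': 28
Total burnt (originally-T cells now '.'): 19

Answer: 19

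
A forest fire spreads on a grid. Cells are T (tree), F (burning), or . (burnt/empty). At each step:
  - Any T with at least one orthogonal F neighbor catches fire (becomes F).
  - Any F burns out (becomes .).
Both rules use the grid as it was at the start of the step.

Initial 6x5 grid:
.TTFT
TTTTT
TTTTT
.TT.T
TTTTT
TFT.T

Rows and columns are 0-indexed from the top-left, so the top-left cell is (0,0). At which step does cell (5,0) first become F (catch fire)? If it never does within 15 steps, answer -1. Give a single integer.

Step 1: cell (5,0)='F' (+6 fires, +2 burnt)
  -> target ignites at step 1
Step 2: cell (5,0)='.' (+7 fires, +6 burnt)
Step 3: cell (5,0)='.' (+6 fires, +7 burnt)
Step 4: cell (5,0)='.' (+4 fires, +6 burnt)
Step 5: cell (5,0)='.' (+1 fires, +4 burnt)
Step 6: cell (5,0)='.' (+0 fires, +1 burnt)
  fire out at step 6

1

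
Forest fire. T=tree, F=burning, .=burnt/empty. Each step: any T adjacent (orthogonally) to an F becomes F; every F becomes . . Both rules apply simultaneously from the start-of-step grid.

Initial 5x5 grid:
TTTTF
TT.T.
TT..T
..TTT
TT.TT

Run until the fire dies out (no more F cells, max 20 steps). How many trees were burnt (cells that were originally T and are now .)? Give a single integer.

Answer: 9

Derivation:
Step 1: +1 fires, +1 burnt (F count now 1)
Step 2: +2 fires, +1 burnt (F count now 2)
Step 3: +1 fires, +2 burnt (F count now 1)
Step 4: +2 fires, +1 burnt (F count now 2)
Step 5: +2 fires, +2 burnt (F count now 2)
Step 6: +1 fires, +2 burnt (F count now 1)
Step 7: +0 fires, +1 burnt (F count now 0)
Fire out after step 7
Initially T: 17, now '.': 17
Total burnt (originally-T cells now '.'): 9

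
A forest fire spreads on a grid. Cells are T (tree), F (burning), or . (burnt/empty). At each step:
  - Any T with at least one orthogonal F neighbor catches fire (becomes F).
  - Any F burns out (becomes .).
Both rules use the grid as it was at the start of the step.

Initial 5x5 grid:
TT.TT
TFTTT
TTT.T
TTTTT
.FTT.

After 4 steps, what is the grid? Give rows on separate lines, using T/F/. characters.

Step 1: 6 trees catch fire, 2 burn out
  TF.TT
  F.FTT
  TFT.T
  TFTTT
  ..FT.
Step 2: 7 trees catch fire, 6 burn out
  F..TT
  ...FT
  F.F.T
  F.FTT
  ...F.
Step 3: 3 trees catch fire, 7 burn out
  ...FT
  ....F
  ....T
  ...FT
  .....
Step 4: 3 trees catch fire, 3 burn out
  ....F
  .....
  ....F
  ....F
  .....

....F
.....
....F
....F
.....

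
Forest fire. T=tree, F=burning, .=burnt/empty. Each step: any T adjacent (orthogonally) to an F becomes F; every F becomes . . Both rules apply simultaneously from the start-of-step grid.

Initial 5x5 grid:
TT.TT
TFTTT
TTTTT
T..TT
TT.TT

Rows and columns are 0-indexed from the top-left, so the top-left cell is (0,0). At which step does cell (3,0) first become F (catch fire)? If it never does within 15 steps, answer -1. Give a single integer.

Step 1: cell (3,0)='T' (+4 fires, +1 burnt)
Step 2: cell (3,0)='T' (+4 fires, +4 burnt)
Step 3: cell (3,0)='F' (+4 fires, +4 burnt)
  -> target ignites at step 3
Step 4: cell (3,0)='.' (+4 fires, +4 burnt)
Step 5: cell (3,0)='.' (+3 fires, +4 burnt)
Step 6: cell (3,0)='.' (+1 fires, +3 burnt)
Step 7: cell (3,0)='.' (+0 fires, +1 burnt)
  fire out at step 7

3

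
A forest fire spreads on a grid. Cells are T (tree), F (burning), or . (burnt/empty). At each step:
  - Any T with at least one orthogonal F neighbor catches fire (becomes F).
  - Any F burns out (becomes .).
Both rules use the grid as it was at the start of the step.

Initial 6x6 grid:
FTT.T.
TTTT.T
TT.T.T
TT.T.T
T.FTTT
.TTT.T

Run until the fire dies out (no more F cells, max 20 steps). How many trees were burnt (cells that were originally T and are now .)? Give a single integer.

Step 1: +4 fires, +2 burnt (F count now 4)
Step 2: +7 fires, +4 burnt (F count now 7)
Step 3: +5 fires, +7 burnt (F count now 5)
Step 4: +5 fires, +5 burnt (F count now 5)
Step 5: +1 fires, +5 burnt (F count now 1)
Step 6: +1 fires, +1 burnt (F count now 1)
Step 7: +0 fires, +1 burnt (F count now 0)
Fire out after step 7
Initially T: 24, now '.': 35
Total burnt (originally-T cells now '.'): 23

Answer: 23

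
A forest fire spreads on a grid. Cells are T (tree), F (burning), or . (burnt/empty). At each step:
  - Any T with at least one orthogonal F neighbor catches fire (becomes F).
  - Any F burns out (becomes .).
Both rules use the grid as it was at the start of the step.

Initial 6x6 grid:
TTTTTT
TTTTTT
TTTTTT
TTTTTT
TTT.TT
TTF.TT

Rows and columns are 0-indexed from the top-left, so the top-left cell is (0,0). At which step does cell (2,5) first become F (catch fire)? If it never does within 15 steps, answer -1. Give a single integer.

Step 1: cell (2,5)='T' (+2 fires, +1 burnt)
Step 2: cell (2,5)='T' (+3 fires, +2 burnt)
Step 3: cell (2,5)='T' (+4 fires, +3 burnt)
Step 4: cell (2,5)='T' (+5 fires, +4 burnt)
Step 5: cell (2,5)='T' (+7 fires, +5 burnt)
Step 6: cell (2,5)='F' (+7 fires, +7 burnt)
  -> target ignites at step 6
Step 7: cell (2,5)='.' (+4 fires, +7 burnt)
Step 8: cell (2,5)='.' (+1 fires, +4 burnt)
Step 9: cell (2,5)='.' (+0 fires, +1 burnt)
  fire out at step 9

6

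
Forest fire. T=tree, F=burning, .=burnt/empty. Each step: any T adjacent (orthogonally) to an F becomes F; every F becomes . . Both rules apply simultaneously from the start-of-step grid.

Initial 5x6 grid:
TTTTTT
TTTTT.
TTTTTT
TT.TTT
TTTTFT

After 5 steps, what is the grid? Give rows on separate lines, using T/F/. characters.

Step 1: 3 trees catch fire, 1 burn out
  TTTTTT
  TTTTT.
  TTTTTT
  TT.TFT
  TTTF.F
Step 2: 4 trees catch fire, 3 burn out
  TTTTTT
  TTTTT.
  TTTTFT
  TT.F.F
  TTF...
Step 3: 4 trees catch fire, 4 burn out
  TTTTTT
  TTTTF.
  TTTF.F
  TT....
  TF....
Step 4: 5 trees catch fire, 4 burn out
  TTTTFT
  TTTF..
  TTF...
  TF....
  F.....
Step 5: 5 trees catch fire, 5 burn out
  TTTF.F
  TTF...
  TF....
  F.....
  ......

TTTF.F
TTF...
TF....
F.....
......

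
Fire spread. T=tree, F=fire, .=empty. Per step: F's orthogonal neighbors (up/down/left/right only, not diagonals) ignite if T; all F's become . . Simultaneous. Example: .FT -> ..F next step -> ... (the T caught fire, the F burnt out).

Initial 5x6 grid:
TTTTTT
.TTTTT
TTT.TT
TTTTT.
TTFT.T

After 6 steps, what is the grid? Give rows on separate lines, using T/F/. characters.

Step 1: 3 trees catch fire, 1 burn out
  TTTTTT
  .TTTTT
  TTT.TT
  TTFTT.
  TF.F.T
Step 2: 4 trees catch fire, 3 burn out
  TTTTTT
  .TTTTT
  TTF.TT
  TF.FT.
  F....T
Step 3: 4 trees catch fire, 4 burn out
  TTTTTT
  .TFTTT
  TF..TT
  F...F.
  .....T
Step 4: 5 trees catch fire, 4 burn out
  TTFTTT
  .F.FTT
  F...FT
  ......
  .....T
Step 5: 4 trees catch fire, 5 burn out
  TF.FTT
  ....FT
  .....F
  ......
  .....T
Step 6: 3 trees catch fire, 4 burn out
  F...FT
  .....F
  ......
  ......
  .....T

F...FT
.....F
......
......
.....T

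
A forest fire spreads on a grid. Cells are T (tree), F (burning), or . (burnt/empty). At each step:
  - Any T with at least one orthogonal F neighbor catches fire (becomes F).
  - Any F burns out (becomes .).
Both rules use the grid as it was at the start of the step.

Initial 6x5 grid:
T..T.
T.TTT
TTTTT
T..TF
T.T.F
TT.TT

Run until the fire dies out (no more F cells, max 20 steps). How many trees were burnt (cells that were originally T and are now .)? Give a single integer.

Step 1: +3 fires, +2 burnt (F count now 3)
Step 2: +3 fires, +3 burnt (F count now 3)
Step 3: +2 fires, +3 burnt (F count now 2)
Step 4: +3 fires, +2 burnt (F count now 3)
Step 5: +1 fires, +3 burnt (F count now 1)
Step 6: +2 fires, +1 burnt (F count now 2)
Step 7: +2 fires, +2 burnt (F count now 2)
Step 8: +1 fires, +2 burnt (F count now 1)
Step 9: +1 fires, +1 burnt (F count now 1)
Step 10: +0 fires, +1 burnt (F count now 0)
Fire out after step 10
Initially T: 19, now '.': 29
Total burnt (originally-T cells now '.'): 18

Answer: 18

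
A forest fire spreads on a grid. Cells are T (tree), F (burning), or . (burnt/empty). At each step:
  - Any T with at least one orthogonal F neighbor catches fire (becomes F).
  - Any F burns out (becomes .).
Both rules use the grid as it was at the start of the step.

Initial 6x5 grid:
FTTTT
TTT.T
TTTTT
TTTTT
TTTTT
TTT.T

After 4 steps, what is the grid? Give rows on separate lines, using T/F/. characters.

Step 1: 2 trees catch fire, 1 burn out
  .FTTT
  FTT.T
  TTTTT
  TTTTT
  TTTTT
  TTT.T
Step 2: 3 trees catch fire, 2 burn out
  ..FTT
  .FT.T
  FTTTT
  TTTTT
  TTTTT
  TTT.T
Step 3: 4 trees catch fire, 3 burn out
  ...FT
  ..F.T
  .FTTT
  FTTTT
  TTTTT
  TTT.T
Step 4: 4 trees catch fire, 4 burn out
  ....F
  ....T
  ..FTT
  .FTTT
  FTTTT
  TTT.T

....F
....T
..FTT
.FTTT
FTTTT
TTT.T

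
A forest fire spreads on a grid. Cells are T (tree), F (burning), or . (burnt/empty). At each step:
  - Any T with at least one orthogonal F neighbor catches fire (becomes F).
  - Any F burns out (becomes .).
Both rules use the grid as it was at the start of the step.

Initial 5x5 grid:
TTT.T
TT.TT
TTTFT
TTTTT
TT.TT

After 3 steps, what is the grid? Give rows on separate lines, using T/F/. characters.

Step 1: 4 trees catch fire, 1 burn out
  TTT.T
  TT.FT
  TTF.F
  TTTFT
  TT.TT
Step 2: 5 trees catch fire, 4 burn out
  TTT.T
  TT..F
  TF...
  TTF.F
  TT.FT
Step 3: 5 trees catch fire, 5 burn out
  TTT.F
  TF...
  F....
  TF...
  TT..F

TTT.F
TF...
F....
TF...
TT..F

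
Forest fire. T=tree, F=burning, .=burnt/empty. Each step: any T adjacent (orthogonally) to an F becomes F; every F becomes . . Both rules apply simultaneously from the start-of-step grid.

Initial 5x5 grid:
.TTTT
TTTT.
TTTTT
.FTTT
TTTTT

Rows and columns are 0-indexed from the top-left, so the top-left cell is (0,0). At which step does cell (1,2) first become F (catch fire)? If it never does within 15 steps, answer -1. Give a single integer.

Step 1: cell (1,2)='T' (+3 fires, +1 burnt)
Step 2: cell (1,2)='T' (+6 fires, +3 burnt)
Step 3: cell (1,2)='F' (+6 fires, +6 burnt)
  -> target ignites at step 3
Step 4: cell (1,2)='.' (+4 fires, +6 burnt)
Step 5: cell (1,2)='.' (+1 fires, +4 burnt)
Step 6: cell (1,2)='.' (+1 fires, +1 burnt)
Step 7: cell (1,2)='.' (+0 fires, +1 burnt)
  fire out at step 7

3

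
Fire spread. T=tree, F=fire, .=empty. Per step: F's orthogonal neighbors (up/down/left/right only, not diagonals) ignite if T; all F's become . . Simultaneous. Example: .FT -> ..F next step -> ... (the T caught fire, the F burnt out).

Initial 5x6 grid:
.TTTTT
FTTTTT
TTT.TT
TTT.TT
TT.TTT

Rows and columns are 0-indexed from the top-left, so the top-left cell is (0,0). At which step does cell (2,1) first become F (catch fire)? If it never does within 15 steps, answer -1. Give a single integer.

Step 1: cell (2,1)='T' (+2 fires, +1 burnt)
Step 2: cell (2,1)='F' (+4 fires, +2 burnt)
  -> target ignites at step 2
Step 3: cell (2,1)='.' (+5 fires, +4 burnt)
Step 4: cell (2,1)='.' (+4 fires, +5 burnt)
Step 5: cell (2,1)='.' (+3 fires, +4 burnt)
Step 6: cell (2,1)='.' (+3 fires, +3 burnt)
Step 7: cell (2,1)='.' (+2 fires, +3 burnt)
Step 8: cell (2,1)='.' (+2 fires, +2 burnt)
Step 9: cell (2,1)='.' (+0 fires, +2 burnt)
  fire out at step 9

2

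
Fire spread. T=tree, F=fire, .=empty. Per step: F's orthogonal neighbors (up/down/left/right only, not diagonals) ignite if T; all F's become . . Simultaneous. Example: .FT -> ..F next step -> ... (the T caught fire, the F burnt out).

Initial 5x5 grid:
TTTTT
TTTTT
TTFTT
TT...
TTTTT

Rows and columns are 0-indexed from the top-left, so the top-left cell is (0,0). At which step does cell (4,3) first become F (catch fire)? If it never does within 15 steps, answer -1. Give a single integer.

Step 1: cell (4,3)='T' (+3 fires, +1 burnt)
Step 2: cell (4,3)='T' (+6 fires, +3 burnt)
Step 3: cell (4,3)='T' (+6 fires, +6 burnt)
Step 4: cell (4,3)='T' (+4 fires, +6 burnt)
Step 5: cell (4,3)='F' (+1 fires, +4 burnt)
  -> target ignites at step 5
Step 6: cell (4,3)='.' (+1 fires, +1 burnt)
Step 7: cell (4,3)='.' (+0 fires, +1 burnt)
  fire out at step 7

5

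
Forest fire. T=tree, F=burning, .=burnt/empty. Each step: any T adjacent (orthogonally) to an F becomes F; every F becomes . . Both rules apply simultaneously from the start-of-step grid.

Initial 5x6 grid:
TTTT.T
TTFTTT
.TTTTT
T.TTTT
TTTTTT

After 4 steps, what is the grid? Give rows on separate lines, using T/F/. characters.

Step 1: 4 trees catch fire, 1 burn out
  TTFT.T
  TF.FTT
  .TFTTT
  T.TTTT
  TTTTTT
Step 2: 7 trees catch fire, 4 burn out
  TF.F.T
  F...FT
  .F.FTT
  T.FTTT
  TTTTTT
Step 3: 5 trees catch fire, 7 burn out
  F....T
  .....F
  ....FT
  T..FTT
  TTFTTT
Step 4: 5 trees catch fire, 5 burn out
  .....F
  ......
  .....F
  T...FT
  TF.FTT

.....F
......
.....F
T...FT
TF.FTT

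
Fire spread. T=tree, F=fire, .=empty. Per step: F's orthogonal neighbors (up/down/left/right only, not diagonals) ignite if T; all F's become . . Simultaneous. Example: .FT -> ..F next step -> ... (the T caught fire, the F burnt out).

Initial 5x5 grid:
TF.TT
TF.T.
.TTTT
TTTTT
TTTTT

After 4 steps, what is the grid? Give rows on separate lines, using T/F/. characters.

Step 1: 3 trees catch fire, 2 burn out
  F..TT
  F..T.
  .FTTT
  TTTTT
  TTTTT
Step 2: 2 trees catch fire, 3 burn out
  ...TT
  ...T.
  ..FTT
  TFTTT
  TTTTT
Step 3: 4 trees catch fire, 2 burn out
  ...TT
  ...T.
  ...FT
  F.FTT
  TFTTT
Step 4: 5 trees catch fire, 4 burn out
  ...TT
  ...F.
  ....F
  ...FT
  F.FTT

...TT
...F.
....F
...FT
F.FTT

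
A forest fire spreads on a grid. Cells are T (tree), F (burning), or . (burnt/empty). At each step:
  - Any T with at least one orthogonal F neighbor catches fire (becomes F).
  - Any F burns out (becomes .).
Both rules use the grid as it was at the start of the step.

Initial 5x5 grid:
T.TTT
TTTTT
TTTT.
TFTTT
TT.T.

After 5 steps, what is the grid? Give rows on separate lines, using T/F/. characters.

Step 1: 4 trees catch fire, 1 burn out
  T.TTT
  TTTTT
  TFTT.
  F.FTT
  TF.T.
Step 2: 5 trees catch fire, 4 burn out
  T.TTT
  TFTTT
  F.FT.
  ...FT
  F..T.
Step 3: 5 trees catch fire, 5 burn out
  T.TTT
  F.FTT
  ...F.
  ....F
  ...F.
Step 4: 3 trees catch fire, 5 burn out
  F.FTT
  ...FT
  .....
  .....
  .....
Step 5: 2 trees catch fire, 3 burn out
  ...FT
  ....F
  .....
  .....
  .....

...FT
....F
.....
.....
.....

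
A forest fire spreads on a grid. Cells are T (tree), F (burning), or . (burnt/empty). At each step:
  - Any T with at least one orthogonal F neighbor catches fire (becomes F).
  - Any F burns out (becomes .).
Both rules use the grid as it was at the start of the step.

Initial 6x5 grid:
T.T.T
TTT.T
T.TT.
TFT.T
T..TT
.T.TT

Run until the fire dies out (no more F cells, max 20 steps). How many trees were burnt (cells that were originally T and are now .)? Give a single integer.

Answer: 11

Derivation:
Step 1: +2 fires, +1 burnt (F count now 2)
Step 2: +3 fires, +2 burnt (F count now 3)
Step 3: +3 fires, +3 burnt (F count now 3)
Step 4: +3 fires, +3 burnt (F count now 3)
Step 5: +0 fires, +3 burnt (F count now 0)
Fire out after step 5
Initially T: 19, now '.': 22
Total burnt (originally-T cells now '.'): 11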